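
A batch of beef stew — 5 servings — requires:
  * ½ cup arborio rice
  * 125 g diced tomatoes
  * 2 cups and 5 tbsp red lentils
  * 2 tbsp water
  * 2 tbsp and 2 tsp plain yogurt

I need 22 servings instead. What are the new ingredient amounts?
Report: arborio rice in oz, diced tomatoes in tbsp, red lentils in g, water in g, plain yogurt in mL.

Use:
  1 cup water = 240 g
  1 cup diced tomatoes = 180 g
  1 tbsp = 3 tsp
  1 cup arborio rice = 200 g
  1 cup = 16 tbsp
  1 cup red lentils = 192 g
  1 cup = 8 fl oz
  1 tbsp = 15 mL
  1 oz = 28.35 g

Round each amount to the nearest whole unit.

Scaling factor: 22/5 = 4.4.
arborio rice: 0.5 cup × 22/5 × 200 g/cup ÷ 28.35 g/oz ≈ 16 oz
diced tomatoes: 125 g × 22/5 ÷ 180 g/cup × 16 tbsp/cup ≈ 49 tbsp
red lentils: (2 cup + 5 tbsp = 2.3125 cup) × 22/5 × 192 g/cup ≈ 1954 g
water: 2 tbsp × 22/5 ÷ 16 tbsp/cup × 240 g/cup = 132 g
plain yogurt: (2 tbsp + 2 tsp = 8/3 tbsp) × 22/5 × 15 mL/tbsp = 176 mL

arborio rice: 16 oz; diced tomatoes: 49 tbsp; red lentils: 1954 g; water: 132 g; plain yogurt: 176 mL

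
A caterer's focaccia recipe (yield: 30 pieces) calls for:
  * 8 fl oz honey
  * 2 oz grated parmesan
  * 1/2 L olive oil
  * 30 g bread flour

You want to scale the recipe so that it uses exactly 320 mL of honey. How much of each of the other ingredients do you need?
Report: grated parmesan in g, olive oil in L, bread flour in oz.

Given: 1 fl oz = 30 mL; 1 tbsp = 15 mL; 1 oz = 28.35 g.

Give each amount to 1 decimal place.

grated parmesan: 75.6 g; olive oil: 0.7 L; bread flour: 1.4 oz

The original recipe has 240 mL of honey, so the scaling factor is 320 ÷ 240 = 4/3.
grated parmesan: 2 oz × 4/3 × 28.35 g/oz = 75.6 g
olive oil: 0.5 L × 4/3 ≈ 0.7 L
bread flour: 30 g × 4/3 ÷ 28.35 g/oz ≈ 1.4 oz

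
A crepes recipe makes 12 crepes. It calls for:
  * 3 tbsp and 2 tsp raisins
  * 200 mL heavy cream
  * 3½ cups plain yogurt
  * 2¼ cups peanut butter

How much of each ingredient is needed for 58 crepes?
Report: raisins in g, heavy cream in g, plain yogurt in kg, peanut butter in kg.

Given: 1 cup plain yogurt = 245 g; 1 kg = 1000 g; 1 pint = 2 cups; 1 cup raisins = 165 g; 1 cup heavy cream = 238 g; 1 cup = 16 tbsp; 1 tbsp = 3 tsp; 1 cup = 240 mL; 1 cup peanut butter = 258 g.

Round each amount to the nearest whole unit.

Scaling factor: 58/12 = 29/6.
raisins: (3 tbsp + 2 tsp = 11/3 tbsp) × 29/6 ÷ 16 tbsp/cup × 165 g/cup ≈ 183 g
heavy cream: 200 mL × 29/6 ÷ 240 mL/cup × 238 g/cup ≈ 959 g
plain yogurt: 3.5 cup × 29/6 × 245 g/cup ÷ 1000 g/kg ≈ 4 kg
peanut butter: 2.25 cup × 29/6 × 258 g/cup ÷ 1000 g/kg ≈ 3 kg

raisins: 183 g; heavy cream: 959 g; plain yogurt: 4 kg; peanut butter: 3 kg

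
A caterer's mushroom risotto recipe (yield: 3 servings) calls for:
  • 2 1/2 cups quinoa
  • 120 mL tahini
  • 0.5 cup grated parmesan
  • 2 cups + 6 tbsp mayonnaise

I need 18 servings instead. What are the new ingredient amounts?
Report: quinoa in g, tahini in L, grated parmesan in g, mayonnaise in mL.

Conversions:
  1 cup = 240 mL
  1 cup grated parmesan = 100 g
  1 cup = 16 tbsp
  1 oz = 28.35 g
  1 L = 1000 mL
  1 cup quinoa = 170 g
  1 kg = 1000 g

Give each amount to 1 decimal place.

Scaling factor: 18/3 = 6.
quinoa: 2.5 cup × 6 × 170 g/cup = 2550.0 g
tahini: 120 mL × 6 ÷ 1000 mL/L ≈ 0.7 L
grated parmesan: 0.5 cup × 6 × 100 g/cup = 300.0 g
mayonnaise: (2 cup + 6 tbsp = 2.375 cup) × 6 × 240 mL/cup = 3420.0 mL

quinoa: 2550.0 g; tahini: 0.7 L; grated parmesan: 300.0 g; mayonnaise: 3420.0 mL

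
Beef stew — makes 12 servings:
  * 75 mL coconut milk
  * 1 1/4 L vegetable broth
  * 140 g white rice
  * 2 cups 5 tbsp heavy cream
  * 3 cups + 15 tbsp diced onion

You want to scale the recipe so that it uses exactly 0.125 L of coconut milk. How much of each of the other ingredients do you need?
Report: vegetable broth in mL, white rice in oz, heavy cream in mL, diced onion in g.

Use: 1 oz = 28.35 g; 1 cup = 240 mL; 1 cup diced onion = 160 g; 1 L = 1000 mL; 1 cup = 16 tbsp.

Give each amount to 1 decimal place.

vegetable broth: 2083.3 mL; white rice: 8.2 oz; heavy cream: 925.0 mL; diced onion: 1050.0 g

The original recipe has 0.075 L of coconut milk, so the scaling factor is 0.125 ÷ 0.075 = 5/3.
vegetable broth: 1.25 L × 5/3 × 1000 mL/L ≈ 2083.3 mL
white rice: 140 g × 5/3 ÷ 28.35 g/oz ≈ 8.2 oz
heavy cream: (2 cup + 5 tbsp = 2.3125 cup) × 5/3 × 240 mL/cup = 925.0 mL
diced onion: (3 cup + 15 tbsp = 3.9375 cup) × 5/3 × 160 g/cup = 1050.0 g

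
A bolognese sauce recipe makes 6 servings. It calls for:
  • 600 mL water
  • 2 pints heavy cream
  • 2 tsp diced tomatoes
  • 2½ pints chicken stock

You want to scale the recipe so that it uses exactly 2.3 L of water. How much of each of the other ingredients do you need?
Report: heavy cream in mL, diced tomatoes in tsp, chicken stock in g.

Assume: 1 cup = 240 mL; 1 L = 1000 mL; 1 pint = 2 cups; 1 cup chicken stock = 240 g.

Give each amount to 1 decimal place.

heavy cream: 3680.0 mL; diced tomatoes: 7.7 tsp; chicken stock: 4600.0 g

The original recipe has 0.6 L of water, so the scaling factor is 2.3 ÷ 0.6 = 23/6.
heavy cream: 2 pint × 23/6 × 2 cup/pint × 240 mL/cup = 3680.0 mL
diced tomatoes: 2 tsp × 23/6 ≈ 7.7 tsp
chicken stock: 2.5 pint × 23/6 × 2 cup/pint × 240 g/cup = 4600.0 g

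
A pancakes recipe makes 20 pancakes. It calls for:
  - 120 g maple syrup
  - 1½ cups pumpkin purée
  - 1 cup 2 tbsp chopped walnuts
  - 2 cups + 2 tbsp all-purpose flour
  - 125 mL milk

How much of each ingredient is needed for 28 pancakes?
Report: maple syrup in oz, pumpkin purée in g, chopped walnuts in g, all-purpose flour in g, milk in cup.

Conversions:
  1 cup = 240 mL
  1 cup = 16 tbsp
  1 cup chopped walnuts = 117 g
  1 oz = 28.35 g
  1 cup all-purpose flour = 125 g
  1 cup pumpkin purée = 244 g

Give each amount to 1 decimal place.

maple syrup: 5.9 oz; pumpkin purée: 512.4 g; chopped walnuts: 184.3 g; all-purpose flour: 371.9 g; milk: 0.7 cup

Scaling factor: 28/20 = 7/5 = 1.4.
maple syrup: 120 g × 7/5 ÷ 28.35 g/oz ≈ 5.9 oz
pumpkin purée: 1.5 cup × 7/5 × 244 g/cup = 512.4 g
chopped walnuts: (1 cup + 2 tbsp = 1.125 cup) × 7/5 × 117 g/cup ≈ 184.3 g
all-purpose flour: (2 cup + 2 tbsp = 2.125 cup) × 7/5 × 125 g/cup ≈ 371.9 g
milk: 125 mL × 7/5 ÷ 240 mL/cup ≈ 0.7 cup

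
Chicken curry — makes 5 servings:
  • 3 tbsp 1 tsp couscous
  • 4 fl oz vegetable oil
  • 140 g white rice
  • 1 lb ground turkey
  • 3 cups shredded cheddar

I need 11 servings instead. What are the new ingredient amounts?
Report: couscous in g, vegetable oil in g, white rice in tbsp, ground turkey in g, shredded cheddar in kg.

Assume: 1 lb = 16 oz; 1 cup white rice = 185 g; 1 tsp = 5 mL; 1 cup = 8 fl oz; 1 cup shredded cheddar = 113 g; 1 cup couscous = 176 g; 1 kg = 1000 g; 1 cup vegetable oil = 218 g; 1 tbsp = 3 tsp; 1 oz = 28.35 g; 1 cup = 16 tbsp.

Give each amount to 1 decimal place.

couscous: 80.7 g; vegetable oil: 239.8 g; white rice: 26.6 tbsp; ground turkey: 997.9 g; shredded cheddar: 0.7 kg

Scaling factor: 11/5 = 2.2.
couscous: (3 tbsp + 1 tsp = 10/3 tbsp) × 11/5 ÷ 16 tbsp/cup × 176 g/cup ≈ 80.7 g
vegetable oil: 4 fl oz × 11/5 ÷ 8 fl oz/cup × 218 g/cup = 239.8 g
white rice: 140 g × 11/5 ÷ 185 g/cup × 16 tbsp/cup ≈ 26.6 tbsp
ground turkey: 1 lb × 11/5 × 16 oz/lb × 28.35 g/oz ≈ 997.9 g
shredded cheddar: 3 cup × 11/5 × 113 g/cup ÷ 1000 g/kg ≈ 0.7 kg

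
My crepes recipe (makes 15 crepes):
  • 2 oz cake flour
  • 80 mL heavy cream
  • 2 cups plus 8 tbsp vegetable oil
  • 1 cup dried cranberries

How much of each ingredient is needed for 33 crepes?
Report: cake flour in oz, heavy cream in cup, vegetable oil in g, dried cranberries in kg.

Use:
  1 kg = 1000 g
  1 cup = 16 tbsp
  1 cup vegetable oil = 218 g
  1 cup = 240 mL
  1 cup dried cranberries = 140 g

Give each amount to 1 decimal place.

Scaling factor: 33/15 = 11/5 = 2.2.
cake flour: 2 oz × 11/5 = 4.4 oz
heavy cream: 80 mL × 11/5 ÷ 240 mL/cup ≈ 0.7 cup
vegetable oil: (2 cup + 8 tbsp = 2.5 cup) × 11/5 × 218 g/cup = 1199.0 g
dried cranberries: 1 cup × 11/5 × 140 g/cup ÷ 1000 g/kg ≈ 0.3 kg

cake flour: 4.4 oz; heavy cream: 0.7 cup; vegetable oil: 1199.0 g; dried cranberries: 0.3 kg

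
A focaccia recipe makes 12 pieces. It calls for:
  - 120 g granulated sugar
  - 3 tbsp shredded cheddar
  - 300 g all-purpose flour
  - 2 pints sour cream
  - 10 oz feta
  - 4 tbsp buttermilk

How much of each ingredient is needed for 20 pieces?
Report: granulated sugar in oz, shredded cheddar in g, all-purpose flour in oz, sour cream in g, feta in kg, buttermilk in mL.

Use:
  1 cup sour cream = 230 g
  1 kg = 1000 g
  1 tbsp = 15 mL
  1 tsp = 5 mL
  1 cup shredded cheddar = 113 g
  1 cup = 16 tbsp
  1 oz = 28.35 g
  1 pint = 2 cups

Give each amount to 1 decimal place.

granulated sugar: 7.1 oz; shredded cheddar: 35.3 g; all-purpose flour: 17.6 oz; sour cream: 1533.3 g; feta: 0.5 kg; buttermilk: 100.0 mL

Scaling factor: 20/12 = 5/3.
granulated sugar: 120 g × 5/3 ÷ 28.35 g/oz ≈ 7.1 oz
shredded cheddar: 3 tbsp × 5/3 ÷ 16 tbsp/cup × 113 g/cup ≈ 35.3 g
all-purpose flour: 300 g × 5/3 ÷ 28.35 g/oz ≈ 17.6 oz
sour cream: 2 pint × 5/3 × 2 cup/pint × 230 g/cup ≈ 1533.3 g
feta: 10 oz × 5/3 × 28.35 g/oz ÷ 1000 g/kg ≈ 0.5 kg
buttermilk: 4 tbsp × 5/3 × 15 mL/tbsp = 100.0 mL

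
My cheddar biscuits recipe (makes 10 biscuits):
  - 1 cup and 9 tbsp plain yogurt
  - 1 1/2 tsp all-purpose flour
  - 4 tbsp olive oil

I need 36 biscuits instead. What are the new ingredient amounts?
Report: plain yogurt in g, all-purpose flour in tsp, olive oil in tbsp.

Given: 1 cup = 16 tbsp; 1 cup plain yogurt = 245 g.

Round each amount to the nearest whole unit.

Scaling factor: 36/10 = 18/5 = 3.6.
plain yogurt: (1 cup + 9 tbsp = 1.5625 cup) × 18/5 × 245 g/cup ≈ 1378 g
all-purpose flour: 1.5 tsp × 18/5 ≈ 5 tsp
olive oil: 4 tbsp × 18/5 ≈ 14 tbsp

plain yogurt: 1378 g; all-purpose flour: 5 tsp; olive oil: 14 tbsp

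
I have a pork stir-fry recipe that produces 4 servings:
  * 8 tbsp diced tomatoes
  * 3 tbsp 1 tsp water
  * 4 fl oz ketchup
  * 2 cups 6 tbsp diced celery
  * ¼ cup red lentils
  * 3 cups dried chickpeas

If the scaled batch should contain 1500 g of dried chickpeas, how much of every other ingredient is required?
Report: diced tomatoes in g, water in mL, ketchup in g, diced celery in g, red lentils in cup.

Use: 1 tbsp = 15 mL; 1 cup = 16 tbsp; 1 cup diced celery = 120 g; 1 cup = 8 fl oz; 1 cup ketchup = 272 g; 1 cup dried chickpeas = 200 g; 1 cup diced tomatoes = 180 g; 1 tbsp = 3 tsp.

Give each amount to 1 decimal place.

The original recipe has 600 g of dried chickpeas, so the scaling factor is 1500 ÷ 600 = 5/2 = 2.5.
diced tomatoes: 8 tbsp × 5/2 ÷ 16 tbsp/cup × 180 g/cup = 225.0 g
water: (3 tbsp + 1 tsp = 10/3 tbsp) × 5/2 × 15 mL/tbsp = 125.0 mL
ketchup: 4 fl oz × 5/2 ÷ 8 fl oz/cup × 272 g/cup = 340.0 g
diced celery: (2 cup + 6 tbsp = 2.375 cup) × 5/2 × 120 g/cup = 712.5 g
red lentils: 0.25 cup × 5/2 ≈ 0.6 cup

diced tomatoes: 225.0 g; water: 125.0 mL; ketchup: 340.0 g; diced celery: 712.5 g; red lentils: 0.6 cup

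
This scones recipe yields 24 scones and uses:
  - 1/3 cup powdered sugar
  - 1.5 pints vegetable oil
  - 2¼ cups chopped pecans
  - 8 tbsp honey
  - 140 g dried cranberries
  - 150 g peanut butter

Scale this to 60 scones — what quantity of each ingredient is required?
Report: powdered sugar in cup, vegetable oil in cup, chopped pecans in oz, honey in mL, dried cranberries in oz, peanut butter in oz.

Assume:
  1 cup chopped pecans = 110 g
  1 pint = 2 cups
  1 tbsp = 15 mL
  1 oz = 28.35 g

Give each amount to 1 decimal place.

powdered sugar: 0.8 cup; vegetable oil: 7.5 cup; chopped pecans: 21.8 oz; honey: 300.0 mL; dried cranberries: 12.3 oz; peanut butter: 13.2 oz

Scaling factor: 60/24 = 5/2 = 2.5.
powdered sugar: 1/3 cup × 5/2 ≈ 0.8 cup
vegetable oil: 1.5 pint × 5/2 × 2 cup/pint = 7.5 cup
chopped pecans: 2.25 cup × 5/2 × 110 g/cup ÷ 28.35 g/oz ≈ 21.8 oz
honey: 8 tbsp × 5/2 × 15 mL/tbsp = 300.0 mL
dried cranberries: 140 g × 5/2 ÷ 28.35 g/oz ≈ 12.3 oz
peanut butter: 150 g × 5/2 ÷ 28.35 g/oz ≈ 13.2 oz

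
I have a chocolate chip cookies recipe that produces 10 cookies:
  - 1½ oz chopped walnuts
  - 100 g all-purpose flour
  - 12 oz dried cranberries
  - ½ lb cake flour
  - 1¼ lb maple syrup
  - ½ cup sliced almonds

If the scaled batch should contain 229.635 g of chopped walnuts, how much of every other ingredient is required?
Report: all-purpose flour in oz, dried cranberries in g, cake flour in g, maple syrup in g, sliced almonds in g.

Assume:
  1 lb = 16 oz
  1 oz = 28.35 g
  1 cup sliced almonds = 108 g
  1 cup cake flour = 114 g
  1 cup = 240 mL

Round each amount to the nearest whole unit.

all-purpose flour: 19 oz; dried cranberries: 1837 g; cake flour: 1225 g; maple syrup: 3062 g; sliced almonds: 292 g

The original recipe has 42.525 g of chopped walnuts, so the scaling factor is 229.635 ÷ 42.525 = 27/5 = 5.4.
all-purpose flour: 100 g × 27/5 ÷ 28.35 g/oz ≈ 19 oz
dried cranberries: 12 oz × 27/5 × 28.35 g/oz ≈ 1837 g
cake flour: 0.5 lb × 27/5 × 16 oz/lb × 28.35 g/oz ≈ 1225 g
maple syrup: 1.25 lb × 27/5 × 16 oz/lb × 28.35 g/oz ≈ 3062 g
sliced almonds: 0.5 cup × 27/5 × 108 g/cup ≈ 292 g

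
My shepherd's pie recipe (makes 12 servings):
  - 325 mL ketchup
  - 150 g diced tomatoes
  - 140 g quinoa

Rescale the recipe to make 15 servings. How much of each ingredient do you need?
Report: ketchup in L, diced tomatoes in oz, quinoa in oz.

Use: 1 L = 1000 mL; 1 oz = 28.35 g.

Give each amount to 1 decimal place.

ketchup: 0.4 L; diced tomatoes: 6.6 oz; quinoa: 6.2 oz

Scaling factor: 15/12 = 5/4 = 1.25.
ketchup: 325 mL × 5/4 ÷ 1000 mL/L ≈ 0.4 L
diced tomatoes: 150 g × 5/4 ÷ 28.35 g/oz ≈ 6.6 oz
quinoa: 140 g × 5/4 ÷ 28.35 g/oz ≈ 6.2 oz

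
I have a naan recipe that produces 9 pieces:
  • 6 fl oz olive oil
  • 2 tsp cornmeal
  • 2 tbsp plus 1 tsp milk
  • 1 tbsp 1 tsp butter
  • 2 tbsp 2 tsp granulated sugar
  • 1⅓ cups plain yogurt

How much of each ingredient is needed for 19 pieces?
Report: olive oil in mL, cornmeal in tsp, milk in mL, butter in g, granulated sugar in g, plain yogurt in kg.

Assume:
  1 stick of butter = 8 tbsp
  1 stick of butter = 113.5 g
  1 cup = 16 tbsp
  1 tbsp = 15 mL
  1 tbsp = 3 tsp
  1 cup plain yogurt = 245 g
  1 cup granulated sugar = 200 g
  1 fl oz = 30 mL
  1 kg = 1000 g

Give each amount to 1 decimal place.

olive oil: 380.0 mL; cornmeal: 4.2 tsp; milk: 73.9 mL; butter: 39.9 g; granulated sugar: 70.4 g; plain yogurt: 0.7 kg

Scaling factor: 19/9.
olive oil: 6 fl oz × 19/9 × 30 mL/fl oz = 380.0 mL
cornmeal: 2 tsp × 19/9 ≈ 4.2 tsp
milk: (2 tbsp + 1 tsp = 7/3 tbsp) × 19/9 × 15 mL/tbsp ≈ 73.9 mL
butter: (1 tbsp + 1 tsp = 4/3 tbsp) × 19/9 ÷ 8 tbsp/stick × 113.5 g/stick ≈ 39.9 g
granulated sugar: (2 tbsp + 2 tsp = 8/3 tbsp) × 19/9 ÷ 16 tbsp/cup × 200 g/cup ≈ 70.4 g
plain yogurt: 4/3 cup × 19/9 × 245 g/cup ÷ 1000 g/kg ≈ 0.7 kg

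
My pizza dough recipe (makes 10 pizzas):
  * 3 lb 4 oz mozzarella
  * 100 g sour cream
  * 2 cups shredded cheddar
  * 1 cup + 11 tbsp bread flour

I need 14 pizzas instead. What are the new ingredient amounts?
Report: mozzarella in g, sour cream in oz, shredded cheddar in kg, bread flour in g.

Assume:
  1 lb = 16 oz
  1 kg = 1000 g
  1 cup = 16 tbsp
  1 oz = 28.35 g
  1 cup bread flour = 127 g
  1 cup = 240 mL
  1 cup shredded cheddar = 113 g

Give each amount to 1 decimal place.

mozzarella: 2063.9 g; sour cream: 4.9 oz; shredded cheddar: 0.3 kg; bread flour: 300.0 g

Scaling factor: 14/10 = 7/5 = 1.4.
mozzarella: (3 lb + 4 oz = 3.25 lb) × 7/5 × 16 oz/lb × 28.35 g/oz ≈ 2063.9 g
sour cream: 100 g × 7/5 ÷ 28.35 g/oz ≈ 4.9 oz
shredded cheddar: 2 cup × 7/5 × 113 g/cup ÷ 1000 g/kg ≈ 0.3 kg
bread flour: (1 cup + 11 tbsp = 1.6875 cup) × 7/5 × 127 g/cup ≈ 300.0 g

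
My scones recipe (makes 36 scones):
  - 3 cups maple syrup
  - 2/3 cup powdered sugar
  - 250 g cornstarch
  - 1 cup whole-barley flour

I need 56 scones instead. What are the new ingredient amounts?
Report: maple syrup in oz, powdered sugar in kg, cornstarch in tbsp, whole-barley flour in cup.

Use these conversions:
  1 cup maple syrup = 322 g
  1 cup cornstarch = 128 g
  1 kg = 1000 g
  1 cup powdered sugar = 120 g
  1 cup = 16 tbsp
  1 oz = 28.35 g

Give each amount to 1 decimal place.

Scaling factor: 56/36 = 14/9.
maple syrup: 3 cup × 14/9 × 322 g/cup ÷ 28.35 g/oz ≈ 53.0 oz
powdered sugar: 2/3 cup × 14/9 × 120 g/cup ÷ 1000 g/kg ≈ 0.1 kg
cornstarch: 250 g × 14/9 ÷ 128 g/cup × 16 tbsp/cup ≈ 48.6 tbsp
whole-barley flour: 1 cup × 14/9 ≈ 1.6 cup

maple syrup: 53.0 oz; powdered sugar: 0.1 kg; cornstarch: 48.6 tbsp; whole-barley flour: 1.6 cup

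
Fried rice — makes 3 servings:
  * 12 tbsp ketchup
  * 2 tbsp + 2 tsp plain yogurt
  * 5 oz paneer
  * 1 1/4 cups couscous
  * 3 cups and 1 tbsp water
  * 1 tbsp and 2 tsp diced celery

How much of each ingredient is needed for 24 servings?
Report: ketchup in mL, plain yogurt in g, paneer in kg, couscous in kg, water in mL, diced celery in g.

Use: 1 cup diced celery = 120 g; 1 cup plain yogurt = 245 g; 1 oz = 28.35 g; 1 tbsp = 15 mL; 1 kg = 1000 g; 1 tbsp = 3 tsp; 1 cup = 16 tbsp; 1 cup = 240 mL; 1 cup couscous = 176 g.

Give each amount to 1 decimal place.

ketchup: 1440.0 mL; plain yogurt: 326.7 g; paneer: 1.1 kg; couscous: 1.8 kg; water: 5880.0 mL; diced celery: 100.0 g

Scaling factor: 24/3 = 8.
ketchup: 12 tbsp × 8 × 15 mL/tbsp = 1440.0 mL
plain yogurt: (2 tbsp + 2 tsp = 8/3 tbsp) × 8 ÷ 16 tbsp/cup × 245 g/cup ≈ 326.7 g
paneer: 5 oz × 8 × 28.35 g/oz ÷ 1000 g/kg ≈ 1.1 kg
couscous: 1.25 cup × 8 × 176 g/cup ÷ 1000 g/kg ≈ 1.8 kg
water: (3 cup + 1 tbsp = 3.0625 cup) × 8 × 240 mL/cup = 5880.0 mL
diced celery: (1 tbsp + 2 tsp = 5/3 tbsp) × 8 ÷ 16 tbsp/cup × 120 g/cup = 100.0 g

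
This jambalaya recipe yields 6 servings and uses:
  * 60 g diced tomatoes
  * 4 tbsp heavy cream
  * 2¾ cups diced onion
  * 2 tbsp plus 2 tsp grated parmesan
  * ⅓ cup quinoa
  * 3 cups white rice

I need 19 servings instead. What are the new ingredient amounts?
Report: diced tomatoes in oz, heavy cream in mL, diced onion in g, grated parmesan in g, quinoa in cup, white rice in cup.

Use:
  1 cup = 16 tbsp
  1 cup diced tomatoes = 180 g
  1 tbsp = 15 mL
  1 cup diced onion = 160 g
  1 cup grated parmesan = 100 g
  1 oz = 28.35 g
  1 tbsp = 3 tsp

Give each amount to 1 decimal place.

diced tomatoes: 6.7 oz; heavy cream: 190.0 mL; diced onion: 1393.3 g; grated parmesan: 52.8 g; quinoa: 1.1 cup; white rice: 9.5 cup

Scaling factor: 19/6.
diced tomatoes: 60 g × 19/6 ÷ 28.35 g/oz ≈ 6.7 oz
heavy cream: 4 tbsp × 19/6 × 15 mL/tbsp = 190.0 mL
diced onion: 2.75 cup × 19/6 × 160 g/cup ≈ 1393.3 g
grated parmesan: (2 tbsp + 2 tsp = 8/3 tbsp) × 19/6 ÷ 16 tbsp/cup × 100 g/cup ≈ 52.8 g
quinoa: 1/3 cup × 19/6 ≈ 1.1 cup
white rice: 3 cup × 19/6 = 9.5 cup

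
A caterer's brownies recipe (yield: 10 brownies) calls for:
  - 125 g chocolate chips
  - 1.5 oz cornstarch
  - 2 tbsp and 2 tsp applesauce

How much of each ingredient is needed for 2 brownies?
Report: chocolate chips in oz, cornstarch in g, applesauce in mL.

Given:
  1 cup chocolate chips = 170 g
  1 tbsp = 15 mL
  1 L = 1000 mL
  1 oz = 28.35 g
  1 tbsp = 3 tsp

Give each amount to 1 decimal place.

chocolate chips: 0.9 oz; cornstarch: 8.5 g; applesauce: 8.0 mL

Scaling factor: 2/10 = 1/5 = 0.2.
chocolate chips: 125 g × 1/5 ÷ 28.35 g/oz ≈ 0.9 oz
cornstarch: 1.5 oz × 1/5 × 28.35 g/oz ≈ 8.5 g
applesauce: (2 tbsp + 2 tsp = 8/3 tbsp) × 1/5 × 15 mL/tbsp = 8.0 mL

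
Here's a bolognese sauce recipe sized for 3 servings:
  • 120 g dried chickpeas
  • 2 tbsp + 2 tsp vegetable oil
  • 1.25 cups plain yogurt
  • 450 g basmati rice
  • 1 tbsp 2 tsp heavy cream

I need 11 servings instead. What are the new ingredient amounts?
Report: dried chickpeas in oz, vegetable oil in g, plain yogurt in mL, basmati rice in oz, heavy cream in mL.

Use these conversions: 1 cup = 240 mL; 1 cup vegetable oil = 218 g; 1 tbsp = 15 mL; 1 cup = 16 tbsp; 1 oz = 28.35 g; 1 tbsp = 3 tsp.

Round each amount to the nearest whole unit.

Scaling factor: 11/3.
dried chickpeas: 120 g × 11/3 ÷ 28.35 g/oz ≈ 16 oz
vegetable oil: (2 tbsp + 2 tsp = 8/3 tbsp) × 11/3 ÷ 16 tbsp/cup × 218 g/cup ≈ 133 g
plain yogurt: 1.25 cup × 11/3 × 240 mL/cup = 1100 mL
basmati rice: 450 g × 11/3 ÷ 28.35 g/oz ≈ 58 oz
heavy cream: (1 tbsp + 2 tsp = 5/3 tbsp) × 11/3 × 15 mL/tbsp ≈ 92 mL

dried chickpeas: 16 oz; vegetable oil: 133 g; plain yogurt: 1100 mL; basmati rice: 58 oz; heavy cream: 92 mL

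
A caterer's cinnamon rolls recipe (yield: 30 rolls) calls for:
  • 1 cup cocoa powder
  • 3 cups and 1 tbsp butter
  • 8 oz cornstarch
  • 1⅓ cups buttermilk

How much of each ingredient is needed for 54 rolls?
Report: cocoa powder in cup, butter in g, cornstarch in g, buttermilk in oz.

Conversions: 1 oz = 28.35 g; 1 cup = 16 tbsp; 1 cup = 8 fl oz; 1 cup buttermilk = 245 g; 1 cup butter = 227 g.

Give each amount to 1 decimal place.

cocoa powder: 1.8 cup; butter: 1251.3 g; cornstarch: 408.2 g; buttermilk: 20.7 oz

Scaling factor: 54/30 = 9/5 = 1.8.
cocoa powder: 1 cup × 9/5 = 1.8 cup
butter: (3 cup + 1 tbsp = 3.0625 cup) × 9/5 × 227 g/cup ≈ 1251.3 g
cornstarch: 8 oz × 9/5 × 28.35 g/oz ≈ 408.2 g
buttermilk: 4/3 cup × 9/5 × 245 g/cup ÷ 28.35 g/oz ≈ 20.7 oz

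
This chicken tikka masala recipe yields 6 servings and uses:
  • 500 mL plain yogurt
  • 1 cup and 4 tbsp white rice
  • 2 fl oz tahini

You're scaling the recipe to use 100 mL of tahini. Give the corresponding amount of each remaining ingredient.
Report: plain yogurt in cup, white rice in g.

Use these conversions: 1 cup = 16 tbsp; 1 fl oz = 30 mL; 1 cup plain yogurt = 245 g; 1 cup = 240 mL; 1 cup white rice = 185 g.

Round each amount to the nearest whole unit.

The original recipe has 60 mL of tahini, so the scaling factor is 100 ÷ 60 = 5/3.
plain yogurt: 500 mL × 5/3 ÷ 240 mL/cup ≈ 3 cup
white rice: (1 cup + 4 tbsp = 1.25 cup) × 5/3 × 185 g/cup ≈ 385 g

plain yogurt: 3 cup; white rice: 385 g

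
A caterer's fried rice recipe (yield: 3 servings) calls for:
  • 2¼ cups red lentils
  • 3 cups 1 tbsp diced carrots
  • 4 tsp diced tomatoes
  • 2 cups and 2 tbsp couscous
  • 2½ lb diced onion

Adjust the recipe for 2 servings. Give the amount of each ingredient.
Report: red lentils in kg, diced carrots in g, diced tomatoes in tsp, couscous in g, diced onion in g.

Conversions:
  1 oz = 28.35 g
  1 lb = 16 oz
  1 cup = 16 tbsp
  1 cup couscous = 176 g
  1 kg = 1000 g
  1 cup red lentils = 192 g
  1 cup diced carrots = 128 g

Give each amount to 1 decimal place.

red lentils: 0.3 kg; diced carrots: 261.3 g; diced tomatoes: 2.7 tsp; couscous: 249.3 g; diced onion: 756.0 g

Scaling factor: 2/3.
red lentils: 2.25 cup × 2/3 × 192 g/cup ÷ 1000 g/kg ≈ 0.3 kg
diced carrots: (3 cup + 1 tbsp = 3.0625 cup) × 2/3 × 128 g/cup ≈ 261.3 g
diced tomatoes: 4 tsp × 2/3 ≈ 2.7 tsp
couscous: (2 cup + 2 tbsp = 2.125 cup) × 2/3 × 176 g/cup ≈ 249.3 g
diced onion: 2.5 lb × 2/3 × 16 oz/lb × 28.35 g/oz = 756.0 g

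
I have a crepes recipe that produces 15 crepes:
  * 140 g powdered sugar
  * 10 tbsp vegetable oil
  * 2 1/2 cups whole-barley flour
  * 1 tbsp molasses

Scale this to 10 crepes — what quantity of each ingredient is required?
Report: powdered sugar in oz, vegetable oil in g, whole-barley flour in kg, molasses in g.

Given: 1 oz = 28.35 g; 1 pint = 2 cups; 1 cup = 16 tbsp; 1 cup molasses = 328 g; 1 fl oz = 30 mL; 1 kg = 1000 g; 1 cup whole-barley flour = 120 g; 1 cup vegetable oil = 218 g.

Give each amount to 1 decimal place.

powdered sugar: 3.3 oz; vegetable oil: 90.8 g; whole-barley flour: 0.2 kg; molasses: 13.7 g

Scaling factor: 10/15 = 2/3.
powdered sugar: 140 g × 2/3 ÷ 28.35 g/oz ≈ 3.3 oz
vegetable oil: 10 tbsp × 2/3 ÷ 16 tbsp/cup × 218 g/cup ≈ 90.8 g
whole-barley flour: 2.5 cup × 2/3 × 120 g/cup ÷ 1000 g/kg = 0.2 kg
molasses: 1 tbsp × 2/3 ÷ 16 tbsp/cup × 328 g/cup ≈ 13.7 g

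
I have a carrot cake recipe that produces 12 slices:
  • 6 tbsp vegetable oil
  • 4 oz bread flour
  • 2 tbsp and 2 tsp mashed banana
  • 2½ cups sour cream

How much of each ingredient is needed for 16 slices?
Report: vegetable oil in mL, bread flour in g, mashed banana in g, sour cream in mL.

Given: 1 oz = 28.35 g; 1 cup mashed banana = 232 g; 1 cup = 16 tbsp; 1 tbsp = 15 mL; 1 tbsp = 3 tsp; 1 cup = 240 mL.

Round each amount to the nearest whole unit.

vegetable oil: 120 mL; bread flour: 151 g; mashed banana: 52 g; sour cream: 800 mL

Scaling factor: 16/12 = 4/3.
vegetable oil: 6 tbsp × 4/3 × 15 mL/tbsp = 120 mL
bread flour: 4 oz × 4/3 × 28.35 g/oz ≈ 151 g
mashed banana: (2 tbsp + 2 tsp = 8/3 tbsp) × 4/3 ÷ 16 tbsp/cup × 232 g/cup ≈ 52 g
sour cream: 2.5 cup × 4/3 × 240 mL/cup = 800 mL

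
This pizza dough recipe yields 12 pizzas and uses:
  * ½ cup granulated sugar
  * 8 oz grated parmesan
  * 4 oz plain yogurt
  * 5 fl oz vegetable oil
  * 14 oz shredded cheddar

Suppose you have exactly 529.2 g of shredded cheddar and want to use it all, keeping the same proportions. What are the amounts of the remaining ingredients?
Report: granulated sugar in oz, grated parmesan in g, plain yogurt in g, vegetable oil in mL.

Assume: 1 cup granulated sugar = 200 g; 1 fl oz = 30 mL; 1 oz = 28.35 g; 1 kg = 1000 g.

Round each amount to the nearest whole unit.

granulated sugar: 5 oz; grated parmesan: 302 g; plain yogurt: 151 g; vegetable oil: 200 mL

The original recipe has 396.9 g of shredded cheddar, so the scaling factor is 529.2 ÷ 396.9 = 4/3.
granulated sugar: 0.5 cup × 4/3 × 200 g/cup ÷ 28.35 g/oz ≈ 5 oz
grated parmesan: 8 oz × 4/3 × 28.35 g/oz ≈ 302 g
plain yogurt: 4 oz × 4/3 × 28.35 g/oz ≈ 151 g
vegetable oil: 5 fl oz × 4/3 × 30 mL/fl oz = 200 mL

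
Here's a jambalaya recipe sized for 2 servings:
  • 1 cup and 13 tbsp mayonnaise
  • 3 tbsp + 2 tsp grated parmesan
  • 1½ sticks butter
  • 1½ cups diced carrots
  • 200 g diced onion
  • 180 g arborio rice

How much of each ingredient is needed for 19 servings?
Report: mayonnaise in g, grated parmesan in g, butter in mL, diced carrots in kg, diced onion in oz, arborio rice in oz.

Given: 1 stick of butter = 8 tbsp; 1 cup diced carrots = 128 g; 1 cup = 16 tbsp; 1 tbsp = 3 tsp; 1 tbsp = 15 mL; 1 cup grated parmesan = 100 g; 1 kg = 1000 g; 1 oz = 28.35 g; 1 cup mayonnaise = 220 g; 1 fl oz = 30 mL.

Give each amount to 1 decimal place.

mayonnaise: 3788.1 g; grated parmesan: 217.7 g; butter: 1710.0 mL; diced carrots: 1.8 kg; diced onion: 67.0 oz; arborio rice: 60.3 oz

Scaling factor: 19/2 = 9.5.
mayonnaise: (1 cup + 13 tbsp = 1.8125 cup) × 19/2 × 220 g/cup ≈ 3788.1 g
grated parmesan: (3 tbsp + 2 tsp = 11/3 tbsp) × 19/2 ÷ 16 tbsp/cup × 100 g/cup ≈ 217.7 g
butter: 1.5 stick × 19/2 × 8 tbsp/stick × 15 mL/tbsp = 1710.0 mL
diced carrots: 1.5 cup × 19/2 × 128 g/cup ÷ 1000 g/kg ≈ 1.8 kg
diced onion: 200 g × 19/2 ÷ 28.35 g/oz ≈ 67.0 oz
arborio rice: 180 g × 19/2 ÷ 28.35 g/oz ≈ 60.3 oz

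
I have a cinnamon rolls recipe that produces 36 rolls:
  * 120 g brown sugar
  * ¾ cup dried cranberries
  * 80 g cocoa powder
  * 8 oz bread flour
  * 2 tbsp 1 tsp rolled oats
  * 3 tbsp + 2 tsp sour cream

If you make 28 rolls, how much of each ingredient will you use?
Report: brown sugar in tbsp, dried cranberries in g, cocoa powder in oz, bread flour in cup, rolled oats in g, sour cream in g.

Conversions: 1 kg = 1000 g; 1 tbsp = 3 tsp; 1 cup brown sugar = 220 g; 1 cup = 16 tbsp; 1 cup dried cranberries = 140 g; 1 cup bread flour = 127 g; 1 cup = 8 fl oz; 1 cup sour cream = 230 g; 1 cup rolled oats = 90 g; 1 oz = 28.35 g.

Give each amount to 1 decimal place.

brown sugar: 6.8 tbsp; dried cranberries: 81.7 g; cocoa powder: 2.2 oz; bread flour: 1.4 cup; rolled oats: 10.2 g; sour cream: 41.0 g

Scaling factor: 28/36 = 7/9.
brown sugar: 120 g × 7/9 ÷ 220 g/cup × 16 tbsp/cup ≈ 6.8 tbsp
dried cranberries: 0.75 cup × 7/9 × 140 g/cup ≈ 81.7 g
cocoa powder: 80 g × 7/9 ÷ 28.35 g/oz ≈ 2.2 oz
bread flour: 8 oz × 7/9 × 28.35 g/oz ÷ 127 g/cup ≈ 1.4 cup
rolled oats: (2 tbsp + 1 tsp = 7/3 tbsp) × 7/9 ÷ 16 tbsp/cup × 90 g/cup ≈ 10.2 g
sour cream: (3 tbsp + 2 tsp = 11/3 tbsp) × 7/9 ÷ 16 tbsp/cup × 230 g/cup ≈ 41.0 g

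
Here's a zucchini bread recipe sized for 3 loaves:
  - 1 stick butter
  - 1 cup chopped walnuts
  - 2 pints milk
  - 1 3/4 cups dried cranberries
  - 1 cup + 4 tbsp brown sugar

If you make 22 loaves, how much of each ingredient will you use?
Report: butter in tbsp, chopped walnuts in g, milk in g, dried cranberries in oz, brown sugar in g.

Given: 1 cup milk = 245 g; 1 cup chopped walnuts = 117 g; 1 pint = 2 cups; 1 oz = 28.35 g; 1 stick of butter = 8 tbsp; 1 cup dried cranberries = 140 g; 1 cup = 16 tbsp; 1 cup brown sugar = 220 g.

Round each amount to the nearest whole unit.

butter: 59 tbsp; chopped walnuts: 858 g; milk: 7187 g; dried cranberries: 63 oz; brown sugar: 2017 g

Scaling factor: 22/3.
butter: 1 stick × 22/3 × 8 tbsp/stick ≈ 59 tbsp
chopped walnuts: 1 cup × 22/3 × 117 g/cup = 858 g
milk: 2 pint × 22/3 × 2 cup/pint × 245 g/cup ≈ 7187 g
dried cranberries: 1.75 cup × 22/3 × 140 g/cup ÷ 28.35 g/oz ≈ 63 oz
brown sugar: (1 cup + 4 tbsp = 1.25 cup) × 22/3 × 220 g/cup ≈ 2017 g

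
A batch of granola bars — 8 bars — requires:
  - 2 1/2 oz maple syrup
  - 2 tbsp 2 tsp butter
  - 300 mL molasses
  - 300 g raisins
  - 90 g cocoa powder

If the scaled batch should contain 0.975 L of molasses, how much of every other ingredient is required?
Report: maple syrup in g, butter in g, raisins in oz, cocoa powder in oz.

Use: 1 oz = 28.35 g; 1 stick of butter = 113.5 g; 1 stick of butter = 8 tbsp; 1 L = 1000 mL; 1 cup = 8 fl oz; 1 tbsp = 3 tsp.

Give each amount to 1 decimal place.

maple syrup: 230.3 g; butter: 123.0 g; raisins: 34.4 oz; cocoa powder: 10.3 oz

The original recipe has 0.3 L of molasses, so the scaling factor is 0.975 ÷ 0.3 = 13/4 = 3.25.
maple syrup: 2.5 oz × 13/4 × 28.35 g/oz ≈ 230.3 g
butter: (2 tbsp + 2 tsp = 8/3 tbsp) × 13/4 ÷ 8 tbsp/stick × 113.5 g/stick ≈ 123.0 g
raisins: 300 g × 13/4 ÷ 28.35 g/oz ≈ 34.4 oz
cocoa powder: 90 g × 13/4 ÷ 28.35 g/oz ≈ 10.3 oz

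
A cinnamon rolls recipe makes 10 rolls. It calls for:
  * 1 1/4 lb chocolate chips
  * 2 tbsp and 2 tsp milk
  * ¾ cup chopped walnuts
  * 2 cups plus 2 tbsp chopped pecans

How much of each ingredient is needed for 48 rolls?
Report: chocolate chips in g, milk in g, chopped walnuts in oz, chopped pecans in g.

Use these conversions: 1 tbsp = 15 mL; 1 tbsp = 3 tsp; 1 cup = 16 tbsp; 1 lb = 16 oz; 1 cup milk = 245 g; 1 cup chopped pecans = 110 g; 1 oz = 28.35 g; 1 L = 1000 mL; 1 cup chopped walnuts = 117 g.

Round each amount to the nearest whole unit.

chocolate chips: 2722 g; milk: 196 g; chopped walnuts: 15 oz; chopped pecans: 1122 g

Scaling factor: 48/10 = 24/5 = 4.8.
chocolate chips: 1.25 lb × 24/5 × 16 oz/lb × 28.35 g/oz ≈ 2722 g
milk: (2 tbsp + 2 tsp = 8/3 tbsp) × 24/5 ÷ 16 tbsp/cup × 245 g/cup = 196 g
chopped walnuts: 0.75 cup × 24/5 × 117 g/cup ÷ 28.35 g/oz ≈ 15 oz
chopped pecans: (2 cup + 2 tbsp = 2.125 cup) × 24/5 × 110 g/cup = 1122 g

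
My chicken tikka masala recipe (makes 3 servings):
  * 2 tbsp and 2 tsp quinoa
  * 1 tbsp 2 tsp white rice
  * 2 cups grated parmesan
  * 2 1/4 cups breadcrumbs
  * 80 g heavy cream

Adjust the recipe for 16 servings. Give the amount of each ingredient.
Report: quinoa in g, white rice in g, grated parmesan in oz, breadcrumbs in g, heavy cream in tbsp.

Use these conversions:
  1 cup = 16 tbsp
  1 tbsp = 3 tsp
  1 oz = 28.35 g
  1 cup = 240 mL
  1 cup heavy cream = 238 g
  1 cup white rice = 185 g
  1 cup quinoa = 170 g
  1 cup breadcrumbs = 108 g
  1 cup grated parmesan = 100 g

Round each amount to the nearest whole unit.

Scaling factor: 16/3.
quinoa: (2 tbsp + 2 tsp = 8/3 tbsp) × 16/3 ÷ 16 tbsp/cup × 170 g/cup ≈ 151 g
white rice: (1 tbsp + 2 tsp = 5/3 tbsp) × 16/3 ÷ 16 tbsp/cup × 185 g/cup ≈ 103 g
grated parmesan: 2 cup × 16/3 × 100 g/cup ÷ 28.35 g/oz ≈ 38 oz
breadcrumbs: 2.25 cup × 16/3 × 108 g/cup = 1296 g
heavy cream: 80 g × 16/3 ÷ 238 g/cup × 16 tbsp/cup ≈ 29 tbsp

quinoa: 151 g; white rice: 103 g; grated parmesan: 38 oz; breadcrumbs: 1296 g; heavy cream: 29 tbsp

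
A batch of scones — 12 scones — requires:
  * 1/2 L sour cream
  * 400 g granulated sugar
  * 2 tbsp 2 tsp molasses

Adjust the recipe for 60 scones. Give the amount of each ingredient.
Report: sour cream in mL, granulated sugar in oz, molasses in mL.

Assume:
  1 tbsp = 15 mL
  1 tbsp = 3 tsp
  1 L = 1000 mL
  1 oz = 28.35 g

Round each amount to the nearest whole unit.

Scaling factor: 60/12 = 5.
sour cream: 0.5 L × 5 × 1000 mL/L = 2500 mL
granulated sugar: 400 g × 5 ÷ 28.35 g/oz ≈ 71 oz
molasses: (2 tbsp + 2 tsp = 8/3 tbsp) × 5 × 15 mL/tbsp = 200 mL

sour cream: 2500 mL; granulated sugar: 71 oz; molasses: 200 mL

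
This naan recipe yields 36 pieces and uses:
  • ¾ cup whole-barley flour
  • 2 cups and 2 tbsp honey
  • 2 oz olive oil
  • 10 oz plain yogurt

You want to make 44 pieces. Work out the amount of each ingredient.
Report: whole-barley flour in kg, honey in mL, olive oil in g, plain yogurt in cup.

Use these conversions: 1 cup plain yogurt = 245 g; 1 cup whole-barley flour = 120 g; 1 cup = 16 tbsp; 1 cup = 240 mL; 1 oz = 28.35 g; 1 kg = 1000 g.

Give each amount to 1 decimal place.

Scaling factor: 44/36 = 11/9.
whole-barley flour: 0.75 cup × 11/9 × 120 g/cup ÷ 1000 g/kg ≈ 0.1 kg
honey: (2 cup + 2 tbsp = 2.125 cup) × 11/9 × 240 mL/cup ≈ 623.3 mL
olive oil: 2 oz × 11/9 × 28.35 g/oz = 69.3 g
plain yogurt: 10 oz × 11/9 × 28.35 g/oz ÷ 245 g/cup ≈ 1.4 cup

whole-barley flour: 0.1 kg; honey: 623.3 mL; olive oil: 69.3 g; plain yogurt: 1.4 cup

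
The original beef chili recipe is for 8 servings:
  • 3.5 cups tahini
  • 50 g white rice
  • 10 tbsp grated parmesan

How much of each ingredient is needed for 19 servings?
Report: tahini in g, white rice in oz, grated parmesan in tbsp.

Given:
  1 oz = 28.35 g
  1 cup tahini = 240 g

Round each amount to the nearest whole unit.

Scaling factor: 19/8 = 2.375.
tahini: 3.5 cup × 19/8 × 240 g/cup = 1995 g
white rice: 50 g × 19/8 ÷ 28.35 g/oz ≈ 4 oz
grated parmesan: 10 tbsp × 19/8 ≈ 24 tbsp

tahini: 1995 g; white rice: 4 oz; grated parmesan: 24 tbsp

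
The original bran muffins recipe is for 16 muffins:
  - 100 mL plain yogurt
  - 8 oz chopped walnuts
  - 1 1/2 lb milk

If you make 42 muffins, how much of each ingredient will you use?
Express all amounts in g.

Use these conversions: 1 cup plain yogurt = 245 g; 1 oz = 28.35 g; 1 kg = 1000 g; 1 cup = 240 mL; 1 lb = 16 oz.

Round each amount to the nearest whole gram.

Scaling factor: 42/16 = 21/8 = 2.625.
plain yogurt: 100 mL × 21/8 ÷ 240 mL/cup × 245 g/cup ≈ 268 g
chopped walnuts: 8 oz × 21/8 × 28.35 g/oz ≈ 595 g
milk: 1.5 lb × 21/8 × 16 oz/lb × 28.35 g/oz ≈ 1786 g

plain yogurt: 268 g; chopped walnuts: 595 g; milk: 1786 g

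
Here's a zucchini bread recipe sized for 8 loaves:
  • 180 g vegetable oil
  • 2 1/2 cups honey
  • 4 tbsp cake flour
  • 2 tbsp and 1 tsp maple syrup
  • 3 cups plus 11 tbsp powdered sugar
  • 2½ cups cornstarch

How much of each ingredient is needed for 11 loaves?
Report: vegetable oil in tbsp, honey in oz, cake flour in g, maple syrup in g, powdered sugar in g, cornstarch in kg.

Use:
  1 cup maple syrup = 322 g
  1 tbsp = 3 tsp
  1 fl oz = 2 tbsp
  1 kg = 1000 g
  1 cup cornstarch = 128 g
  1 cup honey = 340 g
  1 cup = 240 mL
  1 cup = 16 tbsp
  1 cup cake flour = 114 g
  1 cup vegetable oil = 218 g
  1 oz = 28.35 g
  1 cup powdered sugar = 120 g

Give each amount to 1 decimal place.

vegetable oil: 18.2 tbsp; honey: 41.2 oz; cake flour: 39.2 g; maple syrup: 64.6 g; powdered sugar: 608.4 g; cornstarch: 0.4 kg

Scaling factor: 11/8 = 1.375.
vegetable oil: 180 g × 11/8 ÷ 218 g/cup × 16 tbsp/cup ≈ 18.2 tbsp
honey: 2.5 cup × 11/8 × 340 g/cup ÷ 28.35 g/oz ≈ 41.2 oz
cake flour: 4 tbsp × 11/8 ÷ 16 tbsp/cup × 114 g/cup ≈ 39.2 g
maple syrup: (2 tbsp + 1 tsp = 7/3 tbsp) × 11/8 ÷ 16 tbsp/cup × 322 g/cup ≈ 64.6 g
powdered sugar: (3 cup + 11 tbsp = 3.6875 cup) × 11/8 × 120 g/cup ≈ 608.4 g
cornstarch: 2.5 cup × 11/8 × 128 g/cup ÷ 1000 g/kg ≈ 0.4 kg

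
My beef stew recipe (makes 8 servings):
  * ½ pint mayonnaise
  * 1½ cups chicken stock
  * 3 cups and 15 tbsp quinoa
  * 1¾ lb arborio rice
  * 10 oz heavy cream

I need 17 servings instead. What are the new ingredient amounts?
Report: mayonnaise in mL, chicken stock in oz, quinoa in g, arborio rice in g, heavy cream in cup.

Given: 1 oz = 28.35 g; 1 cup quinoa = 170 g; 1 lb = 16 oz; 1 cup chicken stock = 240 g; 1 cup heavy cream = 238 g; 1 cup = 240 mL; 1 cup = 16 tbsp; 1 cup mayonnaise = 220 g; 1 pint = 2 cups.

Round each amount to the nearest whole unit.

Scaling factor: 17/8 = 2.125.
mayonnaise: 0.5 pint × 17/8 × 2 cup/pint × 240 mL/cup = 510 mL
chicken stock: 1.5 cup × 17/8 × 240 g/cup ÷ 28.35 g/oz ≈ 27 oz
quinoa: (3 cup + 15 tbsp = 3.9375 cup) × 17/8 × 170 g/cup ≈ 1422 g
arborio rice: 1.75 lb × 17/8 × 16 oz/lb × 28.35 g/oz ≈ 1687 g
heavy cream: 10 oz × 17/8 × 28.35 g/oz ÷ 238 g/cup ≈ 3 cup

mayonnaise: 510 mL; chicken stock: 27 oz; quinoa: 1422 g; arborio rice: 1687 g; heavy cream: 3 cup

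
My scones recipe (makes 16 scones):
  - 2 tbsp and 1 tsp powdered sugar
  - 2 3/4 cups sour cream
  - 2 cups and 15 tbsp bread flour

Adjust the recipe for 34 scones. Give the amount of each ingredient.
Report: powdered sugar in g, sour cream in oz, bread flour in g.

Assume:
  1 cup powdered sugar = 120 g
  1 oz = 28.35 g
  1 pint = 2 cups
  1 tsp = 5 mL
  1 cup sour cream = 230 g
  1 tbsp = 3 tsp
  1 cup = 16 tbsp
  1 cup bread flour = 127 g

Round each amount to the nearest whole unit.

Scaling factor: 34/16 = 17/8 = 2.125.
powdered sugar: (2 tbsp + 1 tsp = 7/3 tbsp) × 17/8 ÷ 16 tbsp/cup × 120 g/cup ≈ 37 g
sour cream: 2.75 cup × 17/8 × 230 g/cup ÷ 28.35 g/oz ≈ 47 oz
bread flour: (2 cup + 15 tbsp = 2.9375 cup) × 17/8 × 127 g/cup ≈ 793 g

powdered sugar: 37 g; sour cream: 47 oz; bread flour: 793 g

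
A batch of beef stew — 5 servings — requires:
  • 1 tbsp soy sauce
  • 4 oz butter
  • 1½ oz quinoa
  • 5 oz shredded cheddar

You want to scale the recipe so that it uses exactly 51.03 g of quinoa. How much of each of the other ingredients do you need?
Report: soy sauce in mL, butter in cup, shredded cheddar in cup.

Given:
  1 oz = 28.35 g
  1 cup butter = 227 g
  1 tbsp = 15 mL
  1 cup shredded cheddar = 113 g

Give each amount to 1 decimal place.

The original recipe has 42.525 g of quinoa, so the scaling factor is 51.03 ÷ 42.525 = 6/5 = 1.2.
soy sauce: 1 tbsp × 6/5 × 15 mL/tbsp = 18.0 mL
butter: 4 oz × 6/5 × 28.35 g/oz ÷ 227 g/cup ≈ 0.6 cup
shredded cheddar: 5 oz × 6/5 × 28.35 g/oz ÷ 113 g/cup ≈ 1.5 cup

soy sauce: 18.0 mL; butter: 0.6 cup; shredded cheddar: 1.5 cup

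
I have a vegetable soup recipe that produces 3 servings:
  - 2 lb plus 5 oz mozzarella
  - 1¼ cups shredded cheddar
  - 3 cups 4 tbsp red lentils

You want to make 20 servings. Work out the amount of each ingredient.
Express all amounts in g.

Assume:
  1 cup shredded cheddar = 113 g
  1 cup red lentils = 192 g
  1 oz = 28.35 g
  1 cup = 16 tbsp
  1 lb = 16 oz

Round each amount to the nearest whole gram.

mozzarella: 6993 g; shredded cheddar: 942 g; red lentils: 4160 g

Scaling factor: 20/3.
mozzarella: (2 lb + 5 oz = 2.3125 lb) × 20/3 × 16 oz/lb × 28.35 g/oz = 6993 g
shredded cheddar: 1.25 cup × 20/3 × 113 g/cup ≈ 942 g
red lentils: (3 cup + 4 tbsp = 3.25 cup) × 20/3 × 192 g/cup = 4160 g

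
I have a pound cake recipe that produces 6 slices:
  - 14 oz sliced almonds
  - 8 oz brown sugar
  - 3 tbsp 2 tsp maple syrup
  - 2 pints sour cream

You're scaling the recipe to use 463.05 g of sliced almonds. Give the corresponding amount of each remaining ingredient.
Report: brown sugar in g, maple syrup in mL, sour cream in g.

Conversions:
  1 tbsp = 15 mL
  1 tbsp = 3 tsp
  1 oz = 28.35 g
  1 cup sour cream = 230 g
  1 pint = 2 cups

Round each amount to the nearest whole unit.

The original recipe has 396.9 g of sliced almonds, so the scaling factor is 463.05 ÷ 396.9 = 7/6.
brown sugar: 8 oz × 7/6 × 28.35 g/oz ≈ 265 g
maple syrup: (3 tbsp + 2 tsp = 11/3 tbsp) × 7/6 × 15 mL/tbsp ≈ 64 mL
sour cream: 2 pint × 7/6 × 2 cup/pint × 230 g/cup ≈ 1073 g

brown sugar: 265 g; maple syrup: 64 mL; sour cream: 1073 g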